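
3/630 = 1/210 ≈ 0.00476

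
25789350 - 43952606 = -18163256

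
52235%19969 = 12297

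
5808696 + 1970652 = 7779348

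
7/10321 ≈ 0.000678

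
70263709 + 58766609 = 129030318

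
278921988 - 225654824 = 53267164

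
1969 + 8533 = 10502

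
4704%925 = 79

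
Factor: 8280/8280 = 1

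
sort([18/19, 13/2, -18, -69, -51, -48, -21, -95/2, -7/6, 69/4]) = [-69, -51, -48, -95/2, -21, -18, -7/6, 18/19, 13/2, 69/4]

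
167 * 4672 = 780224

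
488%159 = 11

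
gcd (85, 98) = 1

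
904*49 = 44296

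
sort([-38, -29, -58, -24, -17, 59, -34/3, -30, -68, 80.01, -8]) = [-68, -58, -38, -30, -29, -24, -17, -34/3, -8, 59, 80.01]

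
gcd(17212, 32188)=52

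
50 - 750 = -700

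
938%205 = 118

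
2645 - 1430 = 1215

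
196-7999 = -7803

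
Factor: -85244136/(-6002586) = 2^2*3^(-5)*23^(-1)*179^(-1)*3551839^1 = 14207356/1000431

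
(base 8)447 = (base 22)d9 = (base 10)295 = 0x127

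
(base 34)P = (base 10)25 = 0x19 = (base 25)10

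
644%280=84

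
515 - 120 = 395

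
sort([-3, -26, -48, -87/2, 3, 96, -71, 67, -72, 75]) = [-72, -71, -48, -87/2, -26, -3, 3, 67, 75, 96]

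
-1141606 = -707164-434442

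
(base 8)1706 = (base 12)686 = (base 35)rl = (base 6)4250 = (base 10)966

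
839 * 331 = 277709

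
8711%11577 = 8711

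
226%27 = 10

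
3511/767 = 4 + 443/767 ≈ 4.58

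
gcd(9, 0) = 9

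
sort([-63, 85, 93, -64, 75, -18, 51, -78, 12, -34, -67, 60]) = [-78, -67, -64, -63, -34, -18, 12, 51, 60, 75, 85, 93]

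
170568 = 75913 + 94655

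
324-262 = 62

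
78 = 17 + 61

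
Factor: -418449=-1*3^1*139483^1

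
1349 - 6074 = -4725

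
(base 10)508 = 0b111111100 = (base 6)2204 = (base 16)1fc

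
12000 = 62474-50474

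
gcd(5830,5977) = 1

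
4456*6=26736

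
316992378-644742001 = -327749623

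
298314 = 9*33146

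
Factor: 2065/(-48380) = -1*2^(-2)*7^1*41^(-1) = -7/164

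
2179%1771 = 408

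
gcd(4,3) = 1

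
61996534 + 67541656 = 129538190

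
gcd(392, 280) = 56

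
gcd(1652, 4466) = 14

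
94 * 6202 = 582988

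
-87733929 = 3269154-91003083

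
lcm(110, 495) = 990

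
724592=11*65872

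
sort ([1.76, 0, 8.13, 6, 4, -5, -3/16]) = [-5, -3/16, 0, 1.76, 4, 6, 8.13]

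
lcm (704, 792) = 6336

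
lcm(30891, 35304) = 247128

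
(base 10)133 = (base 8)205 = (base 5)1013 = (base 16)85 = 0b10000101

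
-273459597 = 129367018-402826615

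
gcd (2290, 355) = 5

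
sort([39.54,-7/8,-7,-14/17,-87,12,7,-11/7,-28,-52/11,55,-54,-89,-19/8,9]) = [-89,-87,-54,-28,-7,-52/11,-19/8,-11/7,-7/8,-14/17,7,9,12,39.54,55]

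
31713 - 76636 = -44923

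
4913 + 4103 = 9016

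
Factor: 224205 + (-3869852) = -1 * 37^2 * 2663^1 = -3645647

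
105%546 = 105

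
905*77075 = 69752875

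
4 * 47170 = 188680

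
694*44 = 30536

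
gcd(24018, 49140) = 6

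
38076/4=9519=9519.00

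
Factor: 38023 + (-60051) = -1*2^2*5507^1 = -22028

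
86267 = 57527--28740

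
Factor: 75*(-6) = -1*2^1*3^2*5^2 = -450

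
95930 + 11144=107074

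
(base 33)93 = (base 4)10230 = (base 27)b3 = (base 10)300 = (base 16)12c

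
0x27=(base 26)1d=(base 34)15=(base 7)54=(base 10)39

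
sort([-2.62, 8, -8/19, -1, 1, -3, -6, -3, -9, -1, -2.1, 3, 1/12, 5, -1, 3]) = [-9, -6, -3, -3, -2.62, -2.1, -1, -1, -1, -8/19, 1/12, 1, 3, 3, 5, 8]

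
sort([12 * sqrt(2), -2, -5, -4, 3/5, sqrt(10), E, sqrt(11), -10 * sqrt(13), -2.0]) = [-10 * sqrt(13), -5, -4, -2, -2.0, 3/5, E, sqrt(10), sqrt(11), 12 * sqrt(2)]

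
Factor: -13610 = -1 * 2^1 * 5^1 * 1361^1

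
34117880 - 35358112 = -1240232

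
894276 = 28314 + 865962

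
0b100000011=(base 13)16c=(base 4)10003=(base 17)f4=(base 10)259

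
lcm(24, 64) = 192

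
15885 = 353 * 45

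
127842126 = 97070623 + 30771503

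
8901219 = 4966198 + 3935021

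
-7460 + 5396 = -2064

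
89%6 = 5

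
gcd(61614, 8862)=42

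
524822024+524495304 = 1049317328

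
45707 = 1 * 45707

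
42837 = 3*14279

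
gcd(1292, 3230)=646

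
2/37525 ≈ 0.0000533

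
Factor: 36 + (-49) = -1 * 13^1 = -13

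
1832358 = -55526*(-33)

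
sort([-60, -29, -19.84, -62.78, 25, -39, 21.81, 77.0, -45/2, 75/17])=[-62.78, -60, -39, -29, -45/2, -19.84, 75/17, 21.81, 25, 77.0]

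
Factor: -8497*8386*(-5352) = 2^4*3^1*7^1*29^1*223^1*293^1*599^1 = 381361266384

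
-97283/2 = -48641 - 1/2 = -48641.50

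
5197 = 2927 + 2270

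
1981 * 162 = 320922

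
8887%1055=447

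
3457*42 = 145194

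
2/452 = 1/226 ≈ 0.00442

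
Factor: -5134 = -1*2^1*17^1*151^1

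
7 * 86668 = 606676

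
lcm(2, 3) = 6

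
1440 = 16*90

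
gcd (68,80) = 4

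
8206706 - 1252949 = 6953757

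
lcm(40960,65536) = 327680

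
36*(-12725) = -458100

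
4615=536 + 4079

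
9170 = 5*1834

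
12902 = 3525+9377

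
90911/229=396 + 227/229≈396.99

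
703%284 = 135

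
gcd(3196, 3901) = 47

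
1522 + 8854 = 10376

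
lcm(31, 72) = 2232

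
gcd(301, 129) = 43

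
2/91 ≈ 0.0220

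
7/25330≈0.000276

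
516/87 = 172/29 ≈ 5.93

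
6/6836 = 3/3418 ≈ 0.000878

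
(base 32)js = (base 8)1174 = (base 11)529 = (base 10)636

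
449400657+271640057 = 721040714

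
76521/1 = 76521 = 76521.00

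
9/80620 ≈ 0.000112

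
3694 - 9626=-5932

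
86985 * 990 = 86115150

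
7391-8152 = -761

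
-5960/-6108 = 1490/1527 ≈ 0.976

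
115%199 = 115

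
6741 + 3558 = 10299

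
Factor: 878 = 2^1 * 439^1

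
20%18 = 2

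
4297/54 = 79+31/54 ≈ 79.57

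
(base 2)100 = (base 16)4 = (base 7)4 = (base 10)4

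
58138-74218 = -16080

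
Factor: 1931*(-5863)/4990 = -1*2^(-1)*5^(-1)*11^1*13^1*41^1*499^(-1)*1931^1 = -11321453/4990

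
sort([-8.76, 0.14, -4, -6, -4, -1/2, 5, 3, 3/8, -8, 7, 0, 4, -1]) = [-8.76, -8, -6, -4, -4, -1, -1/2, 0, 0.14, 3/8, 3, 4, 5, 7]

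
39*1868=72852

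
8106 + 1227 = 9333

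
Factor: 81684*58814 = 2^3*3^2*7^1*2269^1*4201^1 = 4804162776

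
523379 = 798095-274716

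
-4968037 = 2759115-7727152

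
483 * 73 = 35259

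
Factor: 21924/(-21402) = -1*2^1*3^1*7^1*41^(-1) = -42/41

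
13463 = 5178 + 8285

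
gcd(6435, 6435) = 6435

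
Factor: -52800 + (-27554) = -1 * 2^1 * 40177^1 = -80354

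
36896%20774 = 16122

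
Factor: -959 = -1 * 7^1 * 137^1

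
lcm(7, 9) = 63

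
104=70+34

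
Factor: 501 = 3^1*167^1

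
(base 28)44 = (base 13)8c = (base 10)116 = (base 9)138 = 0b1110100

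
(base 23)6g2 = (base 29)466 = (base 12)2074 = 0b110111011000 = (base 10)3544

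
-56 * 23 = -1288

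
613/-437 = -1 - 176/437 ≈ -1.40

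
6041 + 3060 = 9101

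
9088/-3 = -3029 - 1/3 ≈ -3029.33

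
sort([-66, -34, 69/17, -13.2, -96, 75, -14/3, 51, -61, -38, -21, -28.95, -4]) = [-96, -66, -61, -38, -34, -28.95, -21, -13.2, -14/3, -4, 69/17, 51, 75]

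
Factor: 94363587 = 3^2*10484843^1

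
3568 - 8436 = -4868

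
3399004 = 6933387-3534383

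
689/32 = 21 + 17/32 ≈ 21.53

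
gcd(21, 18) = 3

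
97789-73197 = 24592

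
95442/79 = 1208 + 10/79 ≈ 1208.13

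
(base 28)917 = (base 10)7091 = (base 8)15663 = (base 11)5367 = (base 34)64j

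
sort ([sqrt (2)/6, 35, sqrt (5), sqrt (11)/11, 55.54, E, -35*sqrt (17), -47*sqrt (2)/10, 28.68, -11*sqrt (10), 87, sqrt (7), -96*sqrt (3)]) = [-96*sqrt (3), -35*sqrt (17), -11*sqrt (10), -47*sqrt (2)/10, sqrt (2)/6, sqrt (11)/11, sqrt (5), sqrt (7), E, 28.68, 35, 55.54, 87]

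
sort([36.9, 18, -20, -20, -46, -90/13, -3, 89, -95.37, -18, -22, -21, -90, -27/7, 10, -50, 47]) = [-95.37, -90, -50, -46, -22, -21, -20, -20, -18, -90/13, -27/7, -3, 10, 18, 36.9, 47, 89]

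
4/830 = 2/415 ≈ 0.00482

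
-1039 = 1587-2626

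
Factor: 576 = 2^6*3^2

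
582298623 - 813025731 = -230727108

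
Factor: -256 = -1*2^8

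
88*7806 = 686928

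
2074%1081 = 993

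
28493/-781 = -36 - 377/781 ≈ -36.48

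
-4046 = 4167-8213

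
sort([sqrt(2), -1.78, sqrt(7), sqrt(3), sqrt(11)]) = [-1.78, sqrt(2), sqrt(3), sqrt(7), sqrt(11)]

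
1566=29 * 54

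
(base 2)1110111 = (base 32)3n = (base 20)5j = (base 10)119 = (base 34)3h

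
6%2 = 0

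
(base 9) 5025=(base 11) 2835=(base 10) 3668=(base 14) 14a0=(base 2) 111001010100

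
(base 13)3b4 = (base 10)654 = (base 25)114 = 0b1010001110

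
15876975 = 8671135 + 7205840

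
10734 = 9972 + 762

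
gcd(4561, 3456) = 1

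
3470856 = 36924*94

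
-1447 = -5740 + 4293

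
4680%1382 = 534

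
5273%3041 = 2232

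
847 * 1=847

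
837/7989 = 279/2663 ≈ 0.105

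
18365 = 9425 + 8940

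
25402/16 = 12701/8≈1587.63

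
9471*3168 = 30004128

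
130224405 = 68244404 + 61980001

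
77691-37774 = 39917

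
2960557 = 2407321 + 553236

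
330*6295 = 2077350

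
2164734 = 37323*58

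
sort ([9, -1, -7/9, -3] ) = [-3, -1, -7/9, 9] 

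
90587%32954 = 24679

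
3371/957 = 3 + 500/957≈3.52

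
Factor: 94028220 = 2^2*3^2*5^1*11^1*13^2*281^1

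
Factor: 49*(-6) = -1*2^1*3^1*7^2 = -294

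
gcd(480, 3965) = 5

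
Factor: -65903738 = -1 * 2^1 * 32951869^1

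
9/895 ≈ 0.0101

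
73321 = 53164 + 20157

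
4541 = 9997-5456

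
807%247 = 66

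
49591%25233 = 24358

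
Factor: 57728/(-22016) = -1*2^(-2)*11^1*41^1*43^(-1) = -451/172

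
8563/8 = 1070 + 3/8 ≈ 1070.38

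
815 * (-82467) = -67210605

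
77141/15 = 5142 + 11/15 ≈ 5142.73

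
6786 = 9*754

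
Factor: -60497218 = -1 * 2^1 * 569^1 * 53161^1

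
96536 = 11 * 8776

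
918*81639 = 74944602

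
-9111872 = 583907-9695779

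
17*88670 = 1507390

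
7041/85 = 82 + 71/85 ≈ 82.84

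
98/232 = 49/116 ≈ 0.422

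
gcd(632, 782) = 2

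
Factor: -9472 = -1 * 2^8 * 37^1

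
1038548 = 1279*812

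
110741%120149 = 110741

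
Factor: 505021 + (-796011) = -1*2^1*5^1*7^1*4157^1 = -290990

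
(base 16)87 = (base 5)1020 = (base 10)135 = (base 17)7g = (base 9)160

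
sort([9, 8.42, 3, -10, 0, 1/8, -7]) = [-10, -7, 0, 1/8, 3, 8.42, 9]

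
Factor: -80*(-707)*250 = 2^5*5^4*7^1*101^1 = 14140000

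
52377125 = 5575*9395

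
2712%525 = 87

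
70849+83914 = 154763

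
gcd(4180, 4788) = 76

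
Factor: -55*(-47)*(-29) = -1*5^1*11^1*29^1*47^1 = -74965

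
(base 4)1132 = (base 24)3m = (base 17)59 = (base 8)136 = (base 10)94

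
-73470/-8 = 9183+3/4 = 9183.75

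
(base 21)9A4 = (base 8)10127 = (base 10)4183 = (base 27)5JP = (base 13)1B9A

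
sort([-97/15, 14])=[-97/15, 14]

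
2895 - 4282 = -1387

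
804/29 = 27 + 21/29 ≈ 27.72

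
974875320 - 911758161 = 63117159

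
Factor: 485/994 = 2^(-1)*5^1*7^(-1)*71^(-1)*97^1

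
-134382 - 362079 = -496461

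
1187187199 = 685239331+501947868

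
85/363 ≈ 0.234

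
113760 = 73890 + 39870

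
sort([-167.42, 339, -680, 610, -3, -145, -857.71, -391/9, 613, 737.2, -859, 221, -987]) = [-987, -859, -857.71, -680, -167.42, -145, -391/9, -3, 221, 339, 610, 613, 737.2]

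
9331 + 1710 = 11041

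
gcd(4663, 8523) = 1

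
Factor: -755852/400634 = -1*2^1*13^(-1)*19^(-1)*233^1 = -466/247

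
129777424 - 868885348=-739107924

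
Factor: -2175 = -1 * 3^1 * 5^2 * 29^1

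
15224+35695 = 50919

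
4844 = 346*14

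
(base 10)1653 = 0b11001110101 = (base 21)3ff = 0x675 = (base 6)11353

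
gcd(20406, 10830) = 114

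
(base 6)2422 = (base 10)590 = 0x24e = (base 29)ka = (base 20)19a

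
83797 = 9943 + 73854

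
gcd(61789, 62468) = 679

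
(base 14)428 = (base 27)13a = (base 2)1100110100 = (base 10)820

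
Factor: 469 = 7^1*67^1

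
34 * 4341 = 147594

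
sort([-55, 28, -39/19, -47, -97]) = [-97, -55, -47, -39/19, 28]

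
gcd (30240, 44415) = 945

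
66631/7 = 9518+5/7 ≈ 9518.71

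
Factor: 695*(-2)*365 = -1*2^1*5^2*73^1*139^1 = -507350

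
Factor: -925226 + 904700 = -1*2^1*3^1*11^1*311^1 = -20526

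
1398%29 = 6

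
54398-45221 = 9177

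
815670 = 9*90630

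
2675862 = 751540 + 1924322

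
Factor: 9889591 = 89^1 * 111119^1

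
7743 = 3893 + 3850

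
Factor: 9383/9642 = 2^(-1)*3^(-1)*11^1*853^1*1607^(-1)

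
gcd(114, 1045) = 19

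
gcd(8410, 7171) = 1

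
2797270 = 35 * 79922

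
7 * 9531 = 66717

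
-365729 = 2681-368410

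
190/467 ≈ 0.407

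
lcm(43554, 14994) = 914634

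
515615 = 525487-9872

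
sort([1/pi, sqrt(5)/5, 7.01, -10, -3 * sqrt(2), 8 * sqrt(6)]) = [-10, -3 * sqrt(2), 1/pi, sqrt(5)/5, 7.01, 8 * sqrt(6)]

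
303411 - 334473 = -31062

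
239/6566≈0.0364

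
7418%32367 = 7418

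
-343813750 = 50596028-394409778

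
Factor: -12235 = -1*5^1*2447^1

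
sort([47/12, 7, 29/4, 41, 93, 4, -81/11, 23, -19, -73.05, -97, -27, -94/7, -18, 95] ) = [-97, -73.05, -27, -19, -18, -94/7, -81/11, 47/12, 4, 7, 29/4, 23, 41, 93, 95] 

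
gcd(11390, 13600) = 170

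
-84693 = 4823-89516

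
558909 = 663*843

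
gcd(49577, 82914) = 1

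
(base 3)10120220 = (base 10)2616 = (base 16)a38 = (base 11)1a69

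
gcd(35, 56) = 7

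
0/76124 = 0 = 0.00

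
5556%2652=252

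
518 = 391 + 127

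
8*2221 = 17768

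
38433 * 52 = 1998516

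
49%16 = 1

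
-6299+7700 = 1401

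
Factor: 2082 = 2^1*3^1*347^1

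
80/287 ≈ 0.279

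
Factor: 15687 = 3^3*7^1*83^1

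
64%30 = 4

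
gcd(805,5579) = 7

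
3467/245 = 14+37/245 ≈ 14.15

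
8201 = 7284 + 917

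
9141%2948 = 297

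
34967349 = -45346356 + 80313705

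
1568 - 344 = 1224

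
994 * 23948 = 23804312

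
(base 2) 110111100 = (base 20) 124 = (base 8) 674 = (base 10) 444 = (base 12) 310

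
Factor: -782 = -1 * 2^1 * 17^1 * 23^1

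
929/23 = 40 + 9/23 ≈ 40.39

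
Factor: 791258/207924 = 2^(-1) * 3^(-1) * 13^2 * 2341^1 * 17327^(-1) = 395629/103962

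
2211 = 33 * 67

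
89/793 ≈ 0.112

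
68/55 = 1 + 13/55 ≈ 1.24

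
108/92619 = 12/10291 ≈ 0.00117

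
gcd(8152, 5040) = 8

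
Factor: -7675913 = -1*7^1*1096559^1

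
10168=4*2542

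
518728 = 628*826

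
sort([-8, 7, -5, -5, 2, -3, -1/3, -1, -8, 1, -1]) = [-8, -8, -5, -5, -3, -1, -1, -1/3, 1, 2, 7]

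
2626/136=1313/68 ≈ 19.31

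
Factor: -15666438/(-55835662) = 3^1 * 29^1 * 179^1 * 503^1 * 27917831^(-1) = 7833219/27917831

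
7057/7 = 1008 + 1/7 ≈ 1008.14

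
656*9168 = 6014208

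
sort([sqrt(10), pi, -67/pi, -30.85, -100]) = [-100, -30.85, -67/pi, pi, sqrt(10)]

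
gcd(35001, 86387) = 1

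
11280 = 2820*4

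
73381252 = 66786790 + 6594462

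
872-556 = 316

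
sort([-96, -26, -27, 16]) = [-96, -27, -26, 16]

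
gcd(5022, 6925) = 1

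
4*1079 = 4316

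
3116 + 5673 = 8789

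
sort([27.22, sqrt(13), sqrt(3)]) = [sqrt(3), sqrt(13), 27.22]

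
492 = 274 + 218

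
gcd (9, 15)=3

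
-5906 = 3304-9210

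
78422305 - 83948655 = -5526350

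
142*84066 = 11937372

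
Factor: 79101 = 3^2 * 11^1 * 17^1 * 47^1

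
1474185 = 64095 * 23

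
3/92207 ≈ 0.0000325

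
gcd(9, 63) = 9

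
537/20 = 26 + 17/20 = 26.85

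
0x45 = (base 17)41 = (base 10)69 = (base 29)2b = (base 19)3c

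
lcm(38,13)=494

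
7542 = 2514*3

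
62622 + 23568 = 86190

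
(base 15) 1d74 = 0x1909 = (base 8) 14411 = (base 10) 6409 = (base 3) 22210101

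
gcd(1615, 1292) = 323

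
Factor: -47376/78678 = -1 * 2^3 * 3^(-1) * 7^1 * 31^(-1) = -56/93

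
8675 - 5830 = 2845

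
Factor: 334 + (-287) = 47^1 = 47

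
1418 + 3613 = 5031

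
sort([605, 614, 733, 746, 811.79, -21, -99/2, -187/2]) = [-187/2, -99/2, -21, 605, 614, 733, 746, 811.79]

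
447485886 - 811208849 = -363722963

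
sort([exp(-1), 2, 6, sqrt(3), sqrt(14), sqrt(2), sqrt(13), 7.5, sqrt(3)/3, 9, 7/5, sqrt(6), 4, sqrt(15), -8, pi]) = [-8, exp(-1), sqrt(3)/3, 7/5, sqrt(2), sqrt(3), 2, sqrt(6), pi, sqrt(13), sqrt(14), sqrt(15), 4, 6, 7.5, 9]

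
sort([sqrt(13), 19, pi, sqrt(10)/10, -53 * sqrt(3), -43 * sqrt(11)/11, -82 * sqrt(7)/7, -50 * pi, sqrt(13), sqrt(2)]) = [-50 * pi, -53 * sqrt(3), -82 * sqrt(7)/7, -43 * sqrt(11)/11, sqrt(10)/10, sqrt(2), pi, sqrt(13), sqrt(13), 19]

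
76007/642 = 118 + 251/642 ≈ 118.39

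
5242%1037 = 57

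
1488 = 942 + 546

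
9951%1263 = 1110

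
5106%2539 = 28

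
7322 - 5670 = 1652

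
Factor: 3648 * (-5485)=-1 * 2^6 * 3^1 * 5^1 * 19^1 * 1097^1=-20009280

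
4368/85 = 51 + 33/85 ≈ 51.39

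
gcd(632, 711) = 79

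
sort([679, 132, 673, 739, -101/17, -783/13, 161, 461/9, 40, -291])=[-291, -783/13, -101/17, 40, 461/9, 132, 161, 673, 679, 739]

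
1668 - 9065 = -7397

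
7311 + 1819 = 9130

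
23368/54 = 432 + 20/27 ≈ 432.74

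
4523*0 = 0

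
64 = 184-120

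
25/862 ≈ 0.0290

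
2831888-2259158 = 572730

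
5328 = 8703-3375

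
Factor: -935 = -1*5^1*11^1*17^1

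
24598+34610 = 59208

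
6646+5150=11796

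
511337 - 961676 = -450339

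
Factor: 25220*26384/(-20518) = -1*2^5*5^1*13^1*17^1*97^2*10259^(-1) = -332702240/10259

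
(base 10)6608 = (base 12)39a8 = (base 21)eke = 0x19d0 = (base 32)6eg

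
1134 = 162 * 7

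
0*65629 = 0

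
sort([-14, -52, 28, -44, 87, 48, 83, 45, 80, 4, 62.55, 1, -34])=[-52, -44, -34, -14, 1, 4, 28, 45, 48, 62.55, 80, 83, 87]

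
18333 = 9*2037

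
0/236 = 0 = 0.00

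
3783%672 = 423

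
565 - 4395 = -3830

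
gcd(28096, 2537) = 1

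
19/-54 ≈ -0.352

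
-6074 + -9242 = -15316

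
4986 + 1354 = 6340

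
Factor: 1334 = 2^1*23^1*29^1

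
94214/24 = 47107/12 ≈ 3925.58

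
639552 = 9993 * 64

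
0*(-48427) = 0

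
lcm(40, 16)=80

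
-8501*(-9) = 76509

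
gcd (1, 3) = 1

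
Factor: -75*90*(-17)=2^1*3^3*5^3*17^1=114750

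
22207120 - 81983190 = -59776070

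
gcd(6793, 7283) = 1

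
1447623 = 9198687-7751064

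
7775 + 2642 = 10417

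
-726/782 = -363/391 ≈ -0.928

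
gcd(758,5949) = 1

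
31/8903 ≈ 0.00348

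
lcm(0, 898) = 0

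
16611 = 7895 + 8716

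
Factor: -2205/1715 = -1 * 3^2 * 7^(-1) = -9/7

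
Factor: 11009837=11009837^1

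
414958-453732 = -38774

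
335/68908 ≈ 0.00486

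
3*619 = 1857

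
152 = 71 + 81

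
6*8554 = 51324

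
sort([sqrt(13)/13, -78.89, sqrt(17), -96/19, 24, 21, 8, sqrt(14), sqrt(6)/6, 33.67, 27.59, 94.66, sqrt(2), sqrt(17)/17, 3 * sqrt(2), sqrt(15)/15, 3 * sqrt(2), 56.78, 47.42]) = [-78.89, -96/19, sqrt(17)/17, sqrt(15)/15, sqrt(13)/13, sqrt(6)/6, sqrt(2), sqrt(14), sqrt(17), 3 * sqrt(2), 3 * sqrt(2), 8, 21, 24, 27.59, 33.67, 47.42, 56.78, 94.66]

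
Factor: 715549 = 715549^1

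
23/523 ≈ 0.0440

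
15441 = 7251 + 8190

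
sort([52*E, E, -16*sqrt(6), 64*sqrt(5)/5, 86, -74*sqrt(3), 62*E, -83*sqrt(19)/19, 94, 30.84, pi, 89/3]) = [-74*sqrt(3), -16*sqrt(6), -83*sqrt(19)/19, E, pi, 64*sqrt(5)/5, 89/3, 30.84, 86, 94, 52*E, 62*E]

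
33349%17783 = 15566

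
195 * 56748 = 11065860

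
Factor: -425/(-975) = 3^(-1) * 13^(-1) * 17^1 = 17/39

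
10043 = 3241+6802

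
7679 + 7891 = 15570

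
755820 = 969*780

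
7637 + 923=8560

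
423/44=9 + 27/44 ≈ 9.61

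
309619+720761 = 1030380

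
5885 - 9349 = -3464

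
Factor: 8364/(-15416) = -1 * 2^(-1) * 3^1 * 17^1 * 47^(-1) = -51/94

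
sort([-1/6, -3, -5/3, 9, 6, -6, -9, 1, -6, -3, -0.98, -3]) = [-9, -6, -6, -3, -3, -3, -5/3, -0.98, -1/6, 1, 6, 9]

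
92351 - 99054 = -6703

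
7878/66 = 119 + 4/11 ≈ 119.36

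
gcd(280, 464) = 8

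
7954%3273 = 1408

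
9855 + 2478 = 12333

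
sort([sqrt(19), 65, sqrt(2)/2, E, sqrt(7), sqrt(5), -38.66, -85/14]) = [-38.66, -85/14, sqrt(2)/2, sqrt(5), sqrt(7), E, sqrt(19), 65]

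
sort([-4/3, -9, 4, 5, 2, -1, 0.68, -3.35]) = [-9, -3.35, -4/3, -1, 0.68, 2, 4, 5]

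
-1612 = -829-783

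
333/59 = 5+38/59 ≈ 5.64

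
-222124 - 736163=-958287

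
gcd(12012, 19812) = 156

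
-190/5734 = -95/2867 ≈ -0.0331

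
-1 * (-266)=266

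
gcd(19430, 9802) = 58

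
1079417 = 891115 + 188302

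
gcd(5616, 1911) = 39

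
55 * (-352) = -19360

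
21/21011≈0.000999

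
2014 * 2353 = 4738942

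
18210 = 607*30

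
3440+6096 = 9536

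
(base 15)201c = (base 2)1101001111001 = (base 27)980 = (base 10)6777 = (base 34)5tb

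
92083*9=828747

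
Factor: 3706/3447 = 2^1*3^(-2)*17^1*109^1*383^(-1)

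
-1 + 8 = 7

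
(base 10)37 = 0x25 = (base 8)45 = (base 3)1101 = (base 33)14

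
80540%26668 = 536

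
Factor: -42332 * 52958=-1 * 2^3 * 19^1 * 557^1 * 26479^1=-2241818056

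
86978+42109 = 129087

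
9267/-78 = -118 - 21/26≈-118.81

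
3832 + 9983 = 13815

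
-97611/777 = -125-162/259 ≈ -125.63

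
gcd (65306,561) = 1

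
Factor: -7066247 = -1*317^1*22291^1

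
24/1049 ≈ 0.0229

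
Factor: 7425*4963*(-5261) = -1*3^3*5^2*7^1*11^1*709^1*5261^1 = -193869296775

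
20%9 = 2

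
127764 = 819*156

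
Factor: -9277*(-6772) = 2^2*1693^1*9277^1 = 62823844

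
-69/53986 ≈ -0.00128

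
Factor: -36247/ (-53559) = 3^ (-2) * 11^ (-1) * 67^1 = 67/99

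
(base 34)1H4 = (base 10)1738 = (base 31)1P2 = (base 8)3312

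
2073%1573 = 500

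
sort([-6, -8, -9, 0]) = [-9, -8, -6, 0]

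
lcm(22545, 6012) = 90180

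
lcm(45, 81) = 405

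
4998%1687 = 1624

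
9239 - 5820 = 3419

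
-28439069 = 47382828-75821897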